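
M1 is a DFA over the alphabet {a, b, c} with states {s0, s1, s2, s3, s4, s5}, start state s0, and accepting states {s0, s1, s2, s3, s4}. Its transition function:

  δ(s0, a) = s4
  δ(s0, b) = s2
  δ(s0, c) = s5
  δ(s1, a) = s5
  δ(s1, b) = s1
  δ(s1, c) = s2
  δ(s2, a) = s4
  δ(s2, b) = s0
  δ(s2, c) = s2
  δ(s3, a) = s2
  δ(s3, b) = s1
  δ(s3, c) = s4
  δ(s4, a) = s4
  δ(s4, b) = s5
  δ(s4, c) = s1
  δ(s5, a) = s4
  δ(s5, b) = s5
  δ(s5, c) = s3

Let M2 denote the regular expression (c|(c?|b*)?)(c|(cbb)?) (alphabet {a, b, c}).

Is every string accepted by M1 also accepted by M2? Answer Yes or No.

The string a is in L(M1) but not in L(M2).
So L(M1) ⊄ L(M2).

No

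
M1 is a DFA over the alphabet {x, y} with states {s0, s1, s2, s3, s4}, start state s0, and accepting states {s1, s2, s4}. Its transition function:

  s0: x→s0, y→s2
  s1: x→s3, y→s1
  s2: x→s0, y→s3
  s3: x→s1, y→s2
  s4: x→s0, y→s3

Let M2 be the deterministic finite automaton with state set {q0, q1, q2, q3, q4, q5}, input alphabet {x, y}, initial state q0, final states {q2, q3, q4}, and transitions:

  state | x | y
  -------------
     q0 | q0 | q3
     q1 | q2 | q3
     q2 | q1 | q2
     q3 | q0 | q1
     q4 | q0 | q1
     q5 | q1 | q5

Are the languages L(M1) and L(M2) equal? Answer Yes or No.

Yes

Exploring the product automaton M1 × M2 from the start pair (s0, q0), following both machines on each input symbol, reaches 4 state pairs: (s0, q0), (s2, q3), (s3, q1), (s1, q2).
M1 accepts in {s1, s2, s4} and M2 accepts in {q2, q3, q4}. In every reachable pair the two components are either both accepting — (s2, q3), (s1, q2) — or both non-accepting, so no string is accepted by exactly one of the machines: L(M1) \ L(M2) and L(M2) \ L(M1) are both empty.
Hence every string is accepted by M1 iff it is accepted by M2, and the two languages coincide.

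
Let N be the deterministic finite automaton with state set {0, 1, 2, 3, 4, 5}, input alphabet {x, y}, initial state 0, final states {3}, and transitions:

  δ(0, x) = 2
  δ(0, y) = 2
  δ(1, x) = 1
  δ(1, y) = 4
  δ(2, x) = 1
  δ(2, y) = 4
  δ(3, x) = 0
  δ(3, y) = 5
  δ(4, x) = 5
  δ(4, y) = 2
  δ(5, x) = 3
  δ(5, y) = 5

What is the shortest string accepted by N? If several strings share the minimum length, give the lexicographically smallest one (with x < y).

xyxx

A breadth-first search from 0 reaches an accepting state first via the path 0 → 2 → 4 → 5 → 3 on input xyxx.
No string of length < 4 is accepted (BFS exhausts all shorter strings without reaching an accepting state), and xyxx is the lexicographically least accepting string of length 4.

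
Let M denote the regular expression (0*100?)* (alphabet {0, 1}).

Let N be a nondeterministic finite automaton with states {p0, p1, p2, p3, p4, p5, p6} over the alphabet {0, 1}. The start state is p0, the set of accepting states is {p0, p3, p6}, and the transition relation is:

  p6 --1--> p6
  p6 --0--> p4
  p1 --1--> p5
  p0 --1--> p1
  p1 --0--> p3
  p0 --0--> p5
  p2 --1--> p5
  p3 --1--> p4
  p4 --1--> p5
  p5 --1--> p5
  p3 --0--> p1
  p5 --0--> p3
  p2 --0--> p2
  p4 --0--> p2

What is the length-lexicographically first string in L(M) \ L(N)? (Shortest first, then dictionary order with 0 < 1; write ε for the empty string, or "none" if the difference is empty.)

The string 100 is accepted by M but not by N.
No shorter string lies in the difference, and 100 is the lexicographically first length-3 string in L(M) \ L(N).

100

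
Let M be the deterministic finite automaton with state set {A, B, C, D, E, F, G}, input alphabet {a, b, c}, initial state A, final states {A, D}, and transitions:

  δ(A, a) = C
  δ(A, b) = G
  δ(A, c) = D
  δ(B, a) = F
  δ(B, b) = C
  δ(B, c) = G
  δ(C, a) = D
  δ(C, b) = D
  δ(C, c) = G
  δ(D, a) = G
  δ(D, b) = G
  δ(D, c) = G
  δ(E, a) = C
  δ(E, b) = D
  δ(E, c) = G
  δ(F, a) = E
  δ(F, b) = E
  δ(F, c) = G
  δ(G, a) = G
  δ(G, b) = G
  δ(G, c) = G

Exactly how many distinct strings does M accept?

The useful subgraph on states {A, C, D} is acyclic, so L(M) is finite; the longest accepting path visits 3 useful states, giving maximum string length 2.
Counting accepting paths from A by length: 1 of length 0, 1 of length 1, 2 of length 2. Total 4.

4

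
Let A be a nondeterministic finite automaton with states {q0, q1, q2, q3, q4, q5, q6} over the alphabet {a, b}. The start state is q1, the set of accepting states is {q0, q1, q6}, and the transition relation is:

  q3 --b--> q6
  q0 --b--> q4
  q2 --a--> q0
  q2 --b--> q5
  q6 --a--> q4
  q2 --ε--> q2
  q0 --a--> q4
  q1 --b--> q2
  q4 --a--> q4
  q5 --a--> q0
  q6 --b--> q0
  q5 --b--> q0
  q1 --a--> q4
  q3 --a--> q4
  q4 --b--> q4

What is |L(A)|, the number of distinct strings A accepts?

4

The useful subgraph on states {q0, q1, q2, q5} is acyclic, so L(A) is finite; the longest accepting path visits 4 useful states, giving maximum string length 3.
Counting accepting paths from q1 by length: 1 of length 0, 1 of length 2, 2 of length 3. Total 4.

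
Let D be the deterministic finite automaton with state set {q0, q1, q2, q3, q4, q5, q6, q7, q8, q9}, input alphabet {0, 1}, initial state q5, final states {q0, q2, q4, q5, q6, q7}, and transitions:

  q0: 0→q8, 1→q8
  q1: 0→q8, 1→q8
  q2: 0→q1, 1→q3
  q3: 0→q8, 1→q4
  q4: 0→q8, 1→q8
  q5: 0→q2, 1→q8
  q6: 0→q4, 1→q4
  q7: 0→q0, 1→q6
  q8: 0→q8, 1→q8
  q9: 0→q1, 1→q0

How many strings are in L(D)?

The useful subgraph on states {q2, q3, q4, q5} is acyclic, so L(D) is finite; the longest accepting path visits 4 useful states, giving maximum string length 3.
Counting accepting paths from q5 by length: 1 of length 0, 1 of length 1, 1 of length 3. Total 3.

3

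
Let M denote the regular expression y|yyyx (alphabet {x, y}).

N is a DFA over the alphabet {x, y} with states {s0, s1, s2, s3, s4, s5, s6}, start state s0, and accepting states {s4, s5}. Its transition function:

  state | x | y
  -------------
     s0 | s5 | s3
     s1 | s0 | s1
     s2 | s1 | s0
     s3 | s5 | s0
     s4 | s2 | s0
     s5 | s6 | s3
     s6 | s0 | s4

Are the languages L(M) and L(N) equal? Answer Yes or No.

No

The string y is accepted by M but rejected by N.
So L(M) ≠ L(N).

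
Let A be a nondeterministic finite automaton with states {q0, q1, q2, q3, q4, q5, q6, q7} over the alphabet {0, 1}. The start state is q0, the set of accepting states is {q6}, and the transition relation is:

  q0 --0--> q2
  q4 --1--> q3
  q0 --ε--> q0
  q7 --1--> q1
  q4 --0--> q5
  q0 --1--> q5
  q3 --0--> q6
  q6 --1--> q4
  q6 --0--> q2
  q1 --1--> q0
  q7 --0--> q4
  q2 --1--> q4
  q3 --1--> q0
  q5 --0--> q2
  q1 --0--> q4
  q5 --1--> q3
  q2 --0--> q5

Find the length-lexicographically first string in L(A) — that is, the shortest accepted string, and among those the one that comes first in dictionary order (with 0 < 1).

A breadth-first search from q0 reaches an accepting state first via the path q0 → q5 → q3 → q6 on input 110.
No string of length < 3 is accepted (BFS exhausts all shorter strings without reaching an accepting state), and 110 is the lexicographically least accepting string of length 3.

110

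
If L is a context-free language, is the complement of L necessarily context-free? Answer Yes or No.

No

CFLs are closed under union, so if they were also closed under complement they would be closed under intersection by De Morgan (L₁ ∩ L₂ is the complement of the union of the complements). But {aⁿbⁿcᵐ} ∩ {aᵐbⁿcⁿ} = {aⁿbⁿcⁿ} is not context-free although both operands are.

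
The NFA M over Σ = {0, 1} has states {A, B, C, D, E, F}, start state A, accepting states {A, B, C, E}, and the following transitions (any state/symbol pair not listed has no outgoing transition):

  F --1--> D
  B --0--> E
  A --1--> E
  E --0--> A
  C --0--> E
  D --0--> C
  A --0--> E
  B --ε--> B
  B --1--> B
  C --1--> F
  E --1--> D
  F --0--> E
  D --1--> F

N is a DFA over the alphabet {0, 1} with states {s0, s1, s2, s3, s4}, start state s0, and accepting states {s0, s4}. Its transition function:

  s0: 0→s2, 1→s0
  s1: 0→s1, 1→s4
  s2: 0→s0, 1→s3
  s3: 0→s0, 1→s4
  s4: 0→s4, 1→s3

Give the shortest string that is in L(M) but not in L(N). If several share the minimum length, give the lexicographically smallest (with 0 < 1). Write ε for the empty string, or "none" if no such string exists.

0

The string 0 is accepted by M but not by N.
No shorter string lies in the difference, and 0 is the lexicographically first length-1 string in L(M) \ L(N).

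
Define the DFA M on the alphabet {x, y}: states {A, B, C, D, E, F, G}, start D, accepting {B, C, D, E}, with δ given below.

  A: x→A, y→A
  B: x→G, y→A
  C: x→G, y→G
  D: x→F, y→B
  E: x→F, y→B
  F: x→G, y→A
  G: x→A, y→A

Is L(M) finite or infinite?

finite

The useful states (reachable from D and able to reach an accepting state) are {B, D}.
Restricted to these states the transition graph has no cycle, so every accepting path has bounded length and L is finite.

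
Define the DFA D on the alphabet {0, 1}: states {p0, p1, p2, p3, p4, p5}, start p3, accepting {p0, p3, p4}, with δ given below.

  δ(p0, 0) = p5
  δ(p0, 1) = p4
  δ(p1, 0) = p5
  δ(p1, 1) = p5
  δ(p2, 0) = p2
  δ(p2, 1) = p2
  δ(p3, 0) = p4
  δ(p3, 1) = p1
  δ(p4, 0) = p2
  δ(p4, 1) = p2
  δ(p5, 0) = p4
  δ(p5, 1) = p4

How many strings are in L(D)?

6

The useful subgraph on states {p1, p3, p4, p5} is acyclic, so L(D) is finite; the longest accepting path visits 4 useful states, giving maximum string length 3.
Counting accepting paths from p3 by length: 1 of length 0, 1 of length 1, 4 of length 3. Total 6.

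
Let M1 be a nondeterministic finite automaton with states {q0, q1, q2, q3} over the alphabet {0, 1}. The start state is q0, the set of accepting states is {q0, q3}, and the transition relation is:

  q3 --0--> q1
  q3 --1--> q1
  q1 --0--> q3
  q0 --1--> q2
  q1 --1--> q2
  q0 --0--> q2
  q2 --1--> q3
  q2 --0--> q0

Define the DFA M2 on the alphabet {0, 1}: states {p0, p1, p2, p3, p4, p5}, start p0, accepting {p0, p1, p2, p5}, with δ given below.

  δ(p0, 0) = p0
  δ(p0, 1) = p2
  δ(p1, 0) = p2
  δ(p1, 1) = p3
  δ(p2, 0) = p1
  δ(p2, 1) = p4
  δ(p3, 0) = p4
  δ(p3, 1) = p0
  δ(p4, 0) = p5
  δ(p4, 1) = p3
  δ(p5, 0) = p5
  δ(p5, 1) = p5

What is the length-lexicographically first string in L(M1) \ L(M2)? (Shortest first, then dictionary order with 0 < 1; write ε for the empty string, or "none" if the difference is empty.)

The string 11 is accepted by M1 but not by M2.
No shorter string lies in the difference, and 11 is the lexicographically first length-2 string in L(M1) \ L(M2).

11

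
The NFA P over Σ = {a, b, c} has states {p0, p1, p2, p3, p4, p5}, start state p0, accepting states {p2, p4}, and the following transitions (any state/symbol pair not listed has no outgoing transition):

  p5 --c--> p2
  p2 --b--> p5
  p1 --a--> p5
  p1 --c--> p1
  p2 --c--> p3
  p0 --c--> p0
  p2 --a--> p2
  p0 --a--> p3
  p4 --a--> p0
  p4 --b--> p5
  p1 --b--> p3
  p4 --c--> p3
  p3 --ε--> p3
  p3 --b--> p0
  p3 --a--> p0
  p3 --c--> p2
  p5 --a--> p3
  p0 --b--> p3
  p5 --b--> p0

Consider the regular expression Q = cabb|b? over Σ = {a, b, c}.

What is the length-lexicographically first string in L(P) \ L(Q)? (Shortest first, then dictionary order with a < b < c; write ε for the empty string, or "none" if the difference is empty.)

ac

The string ac is accepted by P but not by Q.
No shorter string lies in the difference, and ac is the lexicographically first length-2 string in L(P) \ L(Q).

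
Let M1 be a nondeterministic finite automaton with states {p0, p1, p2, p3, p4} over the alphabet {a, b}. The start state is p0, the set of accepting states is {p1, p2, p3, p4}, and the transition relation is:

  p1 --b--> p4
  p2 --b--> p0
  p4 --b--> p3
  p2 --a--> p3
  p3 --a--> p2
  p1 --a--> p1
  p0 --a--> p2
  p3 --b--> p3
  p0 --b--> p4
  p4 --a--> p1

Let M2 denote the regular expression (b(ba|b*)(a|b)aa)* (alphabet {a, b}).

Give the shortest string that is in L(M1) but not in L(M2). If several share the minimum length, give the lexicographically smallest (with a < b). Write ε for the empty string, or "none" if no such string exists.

The string a is accepted by M1 but not by M2.
No shorter string lies in the difference, and a is the lexicographically first length-1 string in L(M1) \ L(M2).

a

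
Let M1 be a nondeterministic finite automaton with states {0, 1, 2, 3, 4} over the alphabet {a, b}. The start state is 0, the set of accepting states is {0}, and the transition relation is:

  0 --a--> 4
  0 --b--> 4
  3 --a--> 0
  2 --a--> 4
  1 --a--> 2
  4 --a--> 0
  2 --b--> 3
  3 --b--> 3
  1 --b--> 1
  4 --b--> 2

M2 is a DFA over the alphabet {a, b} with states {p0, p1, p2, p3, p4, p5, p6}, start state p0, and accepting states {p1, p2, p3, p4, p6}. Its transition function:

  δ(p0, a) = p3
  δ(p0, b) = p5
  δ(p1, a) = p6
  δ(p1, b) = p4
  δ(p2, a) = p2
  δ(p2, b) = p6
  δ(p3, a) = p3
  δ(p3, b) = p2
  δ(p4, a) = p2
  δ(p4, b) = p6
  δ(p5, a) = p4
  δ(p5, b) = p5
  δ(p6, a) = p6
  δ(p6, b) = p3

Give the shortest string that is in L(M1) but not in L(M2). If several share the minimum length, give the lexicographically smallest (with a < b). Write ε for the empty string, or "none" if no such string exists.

ε

The empty string ε is accepted by M1 but not by M2.
Since ε is the unique shortest string, it is the required witness.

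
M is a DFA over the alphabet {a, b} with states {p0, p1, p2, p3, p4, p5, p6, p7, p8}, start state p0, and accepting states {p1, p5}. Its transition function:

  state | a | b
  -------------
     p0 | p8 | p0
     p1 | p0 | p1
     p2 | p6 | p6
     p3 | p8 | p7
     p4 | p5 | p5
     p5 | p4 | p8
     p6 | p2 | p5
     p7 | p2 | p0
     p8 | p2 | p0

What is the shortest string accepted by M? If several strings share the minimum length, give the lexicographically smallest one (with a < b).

aaab

A breadth-first search from p0 reaches an accepting state first via the path p0 → p8 → p2 → p6 → p5 on input aaab.
No string of length < 4 is accepted (BFS exhausts all shorter strings without reaching an accepting state), and aaab is the lexicographically least accepting string of length 4.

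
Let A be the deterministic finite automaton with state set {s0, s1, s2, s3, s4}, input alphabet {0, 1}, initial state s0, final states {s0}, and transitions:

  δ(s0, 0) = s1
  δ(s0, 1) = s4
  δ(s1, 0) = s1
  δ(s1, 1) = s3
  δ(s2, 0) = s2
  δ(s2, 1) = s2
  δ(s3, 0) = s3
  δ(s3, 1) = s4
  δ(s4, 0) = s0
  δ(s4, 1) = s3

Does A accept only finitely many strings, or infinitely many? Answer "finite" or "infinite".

infinite

State s1 is reachable from the start and can reach an accepting state, and it lies on the cycle s1 → s1.
Traversing that cycle any number of times yields accepted strings of unbounded length, so the language is infinite.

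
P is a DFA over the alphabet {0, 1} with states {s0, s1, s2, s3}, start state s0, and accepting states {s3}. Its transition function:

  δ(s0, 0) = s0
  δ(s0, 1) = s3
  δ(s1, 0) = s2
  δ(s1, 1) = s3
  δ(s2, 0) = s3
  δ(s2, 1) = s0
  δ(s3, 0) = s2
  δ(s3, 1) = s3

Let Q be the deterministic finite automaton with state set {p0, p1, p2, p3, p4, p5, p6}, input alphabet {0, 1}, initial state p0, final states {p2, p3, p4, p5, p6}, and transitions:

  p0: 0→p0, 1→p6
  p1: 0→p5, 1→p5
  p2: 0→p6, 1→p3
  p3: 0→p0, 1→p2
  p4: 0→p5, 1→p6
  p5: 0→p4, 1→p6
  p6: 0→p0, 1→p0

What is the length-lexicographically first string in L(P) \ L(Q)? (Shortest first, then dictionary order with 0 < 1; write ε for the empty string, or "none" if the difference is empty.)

The string 11 is accepted by P but not by Q.
No shorter string lies in the difference, and 11 is the lexicographically first length-2 string in L(P) \ L(Q).

11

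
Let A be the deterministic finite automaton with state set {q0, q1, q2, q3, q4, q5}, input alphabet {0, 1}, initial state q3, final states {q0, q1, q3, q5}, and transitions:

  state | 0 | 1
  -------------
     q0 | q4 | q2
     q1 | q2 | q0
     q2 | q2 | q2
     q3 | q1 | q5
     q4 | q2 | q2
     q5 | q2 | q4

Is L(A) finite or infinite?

finite

The useful states (reachable from q3 and able to reach an accepting state) are {q0, q1, q3, q5}.
Restricted to these states the transition graph has no cycle, so every accepting path has bounded length and L is finite.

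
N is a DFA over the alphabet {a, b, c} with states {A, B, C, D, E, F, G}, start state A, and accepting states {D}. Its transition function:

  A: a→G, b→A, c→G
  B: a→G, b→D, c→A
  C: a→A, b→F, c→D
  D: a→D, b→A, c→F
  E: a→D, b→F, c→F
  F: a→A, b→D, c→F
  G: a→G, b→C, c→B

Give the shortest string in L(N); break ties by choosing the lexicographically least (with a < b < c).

A breadth-first search from A reaches an accepting state first via the path A → G → C → D on input abc.
No string of length < 3 is accepted (BFS exhausts all shorter strings without reaching an accepting state), and abc is the lexicographically least accepting string of length 3.

abc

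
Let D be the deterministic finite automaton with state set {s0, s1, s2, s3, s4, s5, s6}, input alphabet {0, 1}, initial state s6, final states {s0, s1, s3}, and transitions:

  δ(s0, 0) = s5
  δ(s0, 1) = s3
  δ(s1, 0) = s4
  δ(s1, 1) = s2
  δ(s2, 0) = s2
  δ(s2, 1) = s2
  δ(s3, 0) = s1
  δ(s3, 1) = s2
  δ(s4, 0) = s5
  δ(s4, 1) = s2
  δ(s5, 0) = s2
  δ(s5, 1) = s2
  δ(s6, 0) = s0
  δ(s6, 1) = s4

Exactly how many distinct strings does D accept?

The useful subgraph on states {s0, s1, s3, s6} is acyclic, so L(D) is finite; the longest accepting path visits 4 useful states, giving maximum string length 3.
Counting accepting paths from s6 by length: 1 of length 1, 1 of length 2, 1 of length 3. Total 3.

3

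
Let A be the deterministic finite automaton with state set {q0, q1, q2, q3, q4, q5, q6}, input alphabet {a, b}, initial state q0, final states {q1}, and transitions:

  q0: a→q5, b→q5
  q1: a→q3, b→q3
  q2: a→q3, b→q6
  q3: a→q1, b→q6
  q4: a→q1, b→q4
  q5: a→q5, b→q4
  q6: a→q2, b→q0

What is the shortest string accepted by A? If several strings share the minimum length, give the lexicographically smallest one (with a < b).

A breadth-first search from q0 reaches an accepting state first via the path q0 → q5 → q4 → q1 on input aba.
No string of length < 3 is accepted (BFS exhausts all shorter strings without reaching an accepting state), and aba is the lexicographically least accepting string of length 3.

aba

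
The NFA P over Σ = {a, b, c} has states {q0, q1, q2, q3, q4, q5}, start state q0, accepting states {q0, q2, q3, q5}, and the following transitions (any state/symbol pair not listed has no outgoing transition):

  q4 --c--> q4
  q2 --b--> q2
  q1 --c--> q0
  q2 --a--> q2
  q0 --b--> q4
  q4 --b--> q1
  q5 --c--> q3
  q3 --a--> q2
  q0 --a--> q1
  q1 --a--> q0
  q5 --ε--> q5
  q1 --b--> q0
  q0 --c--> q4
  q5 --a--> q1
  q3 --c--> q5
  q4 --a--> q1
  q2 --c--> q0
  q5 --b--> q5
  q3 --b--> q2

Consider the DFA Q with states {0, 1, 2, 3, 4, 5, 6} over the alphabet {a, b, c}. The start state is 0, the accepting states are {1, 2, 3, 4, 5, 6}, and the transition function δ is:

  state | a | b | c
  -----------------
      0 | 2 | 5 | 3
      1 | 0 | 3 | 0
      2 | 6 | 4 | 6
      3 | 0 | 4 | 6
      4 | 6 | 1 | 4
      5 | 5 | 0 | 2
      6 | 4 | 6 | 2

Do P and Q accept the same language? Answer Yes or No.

No

The empty string ε is accepted by P but rejected by Q.
So L(P) ≠ L(Q).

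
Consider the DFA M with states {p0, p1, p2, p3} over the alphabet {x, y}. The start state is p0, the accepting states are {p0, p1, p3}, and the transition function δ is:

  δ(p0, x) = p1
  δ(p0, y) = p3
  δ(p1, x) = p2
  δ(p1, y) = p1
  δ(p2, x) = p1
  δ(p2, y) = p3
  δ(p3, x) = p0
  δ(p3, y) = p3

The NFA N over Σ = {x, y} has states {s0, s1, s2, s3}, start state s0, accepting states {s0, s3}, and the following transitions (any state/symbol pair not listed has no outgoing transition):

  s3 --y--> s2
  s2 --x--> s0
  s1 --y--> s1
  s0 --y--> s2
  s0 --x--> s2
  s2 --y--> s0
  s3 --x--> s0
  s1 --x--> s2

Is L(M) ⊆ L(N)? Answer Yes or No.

No

The string x is in L(M) but not in L(N).
So L(M) ⊄ L(N).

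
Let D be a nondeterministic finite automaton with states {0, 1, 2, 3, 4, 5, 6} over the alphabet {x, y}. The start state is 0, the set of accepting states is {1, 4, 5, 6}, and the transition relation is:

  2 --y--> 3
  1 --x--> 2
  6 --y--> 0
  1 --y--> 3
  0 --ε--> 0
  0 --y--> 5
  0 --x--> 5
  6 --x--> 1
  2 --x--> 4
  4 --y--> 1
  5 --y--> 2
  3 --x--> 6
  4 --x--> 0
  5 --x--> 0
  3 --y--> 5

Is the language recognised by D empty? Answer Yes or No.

No

The string x is accepted: the run 0 → 5 ends in the accepting state 5.
Since at least one string is accepted, L(D) is not empty.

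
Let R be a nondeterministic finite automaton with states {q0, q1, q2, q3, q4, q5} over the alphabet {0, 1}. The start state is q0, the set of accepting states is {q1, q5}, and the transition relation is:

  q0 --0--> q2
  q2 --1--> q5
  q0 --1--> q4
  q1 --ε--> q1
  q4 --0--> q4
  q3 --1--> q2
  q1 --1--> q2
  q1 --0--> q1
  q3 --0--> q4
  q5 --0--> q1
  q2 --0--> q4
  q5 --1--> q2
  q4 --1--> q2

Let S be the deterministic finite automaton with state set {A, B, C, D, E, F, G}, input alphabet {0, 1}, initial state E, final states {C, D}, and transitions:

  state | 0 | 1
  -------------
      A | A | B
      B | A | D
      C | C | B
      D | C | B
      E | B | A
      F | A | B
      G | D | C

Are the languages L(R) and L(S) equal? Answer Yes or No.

Exploring the product automaton R × S from the start pair (q0, E), following both machines on each input symbol, reaches 5 state pairs: (q0, E), (q2, B), (q4, A), (q5, D), (q1, C).
R accepts in {q1, q5} and S accepts in {C, D}. In every reachable pair the two components are either both accepting — (q5, D), (q1, C) — or both non-accepting, so no string is accepted by exactly one of the machines: L(R) \ L(S) and L(S) \ L(R) are both empty.
Hence every string is accepted by R iff it is accepted by S, and the two languages coincide.

Yes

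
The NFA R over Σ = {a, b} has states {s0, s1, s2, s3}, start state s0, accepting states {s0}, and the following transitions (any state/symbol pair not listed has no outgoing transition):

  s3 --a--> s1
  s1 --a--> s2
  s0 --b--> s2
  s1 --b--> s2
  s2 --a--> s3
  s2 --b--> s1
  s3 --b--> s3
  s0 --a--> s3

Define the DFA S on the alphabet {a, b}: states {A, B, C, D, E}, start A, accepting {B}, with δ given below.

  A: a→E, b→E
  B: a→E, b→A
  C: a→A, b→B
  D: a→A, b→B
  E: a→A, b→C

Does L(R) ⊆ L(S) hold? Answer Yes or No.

The empty string ε is in L(R) but not in L(S).
So L(R) ⊄ L(S).

No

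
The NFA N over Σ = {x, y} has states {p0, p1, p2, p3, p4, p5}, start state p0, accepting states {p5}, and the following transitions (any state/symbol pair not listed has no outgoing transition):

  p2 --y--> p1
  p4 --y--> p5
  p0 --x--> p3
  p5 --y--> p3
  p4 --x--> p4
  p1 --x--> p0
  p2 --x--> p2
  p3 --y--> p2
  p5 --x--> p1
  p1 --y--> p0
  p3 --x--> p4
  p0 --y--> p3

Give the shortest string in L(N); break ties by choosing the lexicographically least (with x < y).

xxy

A breadth-first search from p0 reaches an accepting state first via the path p0 → p3 → p4 → p5 on input xxy.
No string of length < 3 is accepted (BFS exhausts all shorter strings without reaching an accepting state), and xxy is the lexicographically least accepting string of length 3.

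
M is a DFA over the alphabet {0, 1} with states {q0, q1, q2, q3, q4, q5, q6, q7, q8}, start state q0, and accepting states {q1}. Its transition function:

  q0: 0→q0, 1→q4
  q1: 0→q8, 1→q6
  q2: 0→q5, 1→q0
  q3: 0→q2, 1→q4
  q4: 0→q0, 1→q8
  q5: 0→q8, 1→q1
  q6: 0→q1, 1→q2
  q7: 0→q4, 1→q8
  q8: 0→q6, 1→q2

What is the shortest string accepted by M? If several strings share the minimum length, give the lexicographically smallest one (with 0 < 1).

A breadth-first search from q0 reaches an accepting state first via the path q0 → q4 → q8 → q6 → q1 on input 1100.
No string of length < 4 is accepted (BFS exhausts all shorter strings without reaching an accepting state), and 1100 is the lexicographically least accepting string of length 4.

1100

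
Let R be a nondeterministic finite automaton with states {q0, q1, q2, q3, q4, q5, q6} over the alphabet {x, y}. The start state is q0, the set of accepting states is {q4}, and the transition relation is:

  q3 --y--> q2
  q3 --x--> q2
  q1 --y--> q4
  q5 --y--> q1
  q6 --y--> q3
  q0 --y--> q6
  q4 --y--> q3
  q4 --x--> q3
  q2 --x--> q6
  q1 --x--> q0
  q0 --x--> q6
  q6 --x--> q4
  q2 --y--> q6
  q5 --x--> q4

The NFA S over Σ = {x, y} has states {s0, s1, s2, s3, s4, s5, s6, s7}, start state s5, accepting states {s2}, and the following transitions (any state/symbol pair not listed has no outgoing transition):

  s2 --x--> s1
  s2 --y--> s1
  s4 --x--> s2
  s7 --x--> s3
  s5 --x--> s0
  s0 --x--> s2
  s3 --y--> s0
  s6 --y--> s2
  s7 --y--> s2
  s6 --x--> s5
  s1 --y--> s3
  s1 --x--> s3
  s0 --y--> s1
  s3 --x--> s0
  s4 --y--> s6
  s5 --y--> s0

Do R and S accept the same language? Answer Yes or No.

Exploring the product automaton R × S from the start pair (q0, s5), following both machines on each input symbol, reaches 5 state pairs: (q0, s5), (q6, s0), (q4, s2), (q3, s1), (q2, s3).
R accepts in {q4} and S accepts in {s2}. In every reachable pair the two components are either both accepting — (q4, s2) — or both non-accepting, so no string is accepted by exactly one of the machines: L(R) \ L(S) and L(S) \ L(R) are both empty.
Hence every string is accepted by R iff it is accepted by S, and the two languages coincide.

Yes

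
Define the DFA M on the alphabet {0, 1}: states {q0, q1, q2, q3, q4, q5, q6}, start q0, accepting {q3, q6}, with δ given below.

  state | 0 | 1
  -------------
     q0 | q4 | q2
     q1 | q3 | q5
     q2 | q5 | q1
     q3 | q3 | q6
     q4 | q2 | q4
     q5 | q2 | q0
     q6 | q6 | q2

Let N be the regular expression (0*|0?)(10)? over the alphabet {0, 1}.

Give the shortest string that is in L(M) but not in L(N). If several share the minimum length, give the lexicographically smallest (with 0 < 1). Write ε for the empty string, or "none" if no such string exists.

The string 110 is accepted by M but not by N.
No shorter string lies in the difference, and 110 is the lexicographically first length-3 string in L(M) \ L(N).

110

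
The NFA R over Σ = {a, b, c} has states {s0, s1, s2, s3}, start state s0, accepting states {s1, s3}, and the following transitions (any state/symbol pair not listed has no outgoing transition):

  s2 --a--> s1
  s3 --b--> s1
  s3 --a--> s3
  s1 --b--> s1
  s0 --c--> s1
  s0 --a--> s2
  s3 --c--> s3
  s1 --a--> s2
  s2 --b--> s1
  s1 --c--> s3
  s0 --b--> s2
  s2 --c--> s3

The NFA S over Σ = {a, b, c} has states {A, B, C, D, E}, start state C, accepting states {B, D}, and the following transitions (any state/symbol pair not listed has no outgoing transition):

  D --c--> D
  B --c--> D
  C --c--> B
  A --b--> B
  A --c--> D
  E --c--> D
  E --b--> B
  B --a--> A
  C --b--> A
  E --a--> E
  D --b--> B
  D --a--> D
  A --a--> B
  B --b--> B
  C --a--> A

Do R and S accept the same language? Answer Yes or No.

Yes

Exploring the product automaton R × S from the start pair (s0, C), following both machines on each input symbol, reaches 4 state pairs: (s0, C), (s2, A), (s1, B), (s3, D).
R accepts in {s1, s3} and S accepts in {B, D}. In every reachable pair the two components are either both accepting — (s1, B), (s3, D) — or both non-accepting, so no string is accepted by exactly one of the machines: L(R) \ L(S) and L(S) \ L(R) are both empty.
Hence every string is accepted by R iff it is accepted by S, and the two languages coincide.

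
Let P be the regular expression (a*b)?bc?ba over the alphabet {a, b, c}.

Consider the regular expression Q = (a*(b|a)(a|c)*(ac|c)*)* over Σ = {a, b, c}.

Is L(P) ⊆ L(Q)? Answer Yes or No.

Yes

Converting the expression P to a DFA (subset construction, then merging equivalent states) gives the minimal DFA with states {p0, p1, p2, p3, p4, p5, p6, p7, p8, p9}, start state p0, accepting states {p8} and transitions p0: a→p1, b→p2, c→p3; p1: a→p1, b→p4, c→p3; p2: a→p3, b→p5, c→p6; p3: a→p3, b→p3, c→p3; p4: a→p3, b→p7, c→p3; p5: a→p8, b→p9, c→p6; p6: a→p3, b→p9, c→p3; p7: a→p3, b→p9, c→p6; p8: a→p3, b→p3, c→p3; p9: a→p8, b→p3, c→p3.
Converting the expression Q to a DFA (subset construction, then merging equivalent states) gives the minimal DFA with states {q0, q1, q2}, start state q0, accepting states {q0, q1} and transitions q0: a→q1, b→q1, c→q2; q1: a→q1, b→q1, c→q1; q2: a→q2, b→q2, c→q2.
Exploring the product automaton P × Q from the start pair (p0, q0), following both machines on each input symbol, reaches 11 state pairs: (p0, q0), (p1, q1), (p2, q1), (p3, q2), (p4, q1), (p3, q1), (p5, q1), (p6, q1), (p7, q1), (p8, q1), (p9, q1).
P accepts in {p8} and Q accepts in {q0, q1}. The reachable pairs whose P-component is accepting are (p8, q1); in each of them the Q-component is accepting too, so the product for L(P) \ L(Q) (P-component accepting, Q-component rejecting) has no reachable accepting pair and the difference is empty.
Hence every string in L(P) is also in L(Q).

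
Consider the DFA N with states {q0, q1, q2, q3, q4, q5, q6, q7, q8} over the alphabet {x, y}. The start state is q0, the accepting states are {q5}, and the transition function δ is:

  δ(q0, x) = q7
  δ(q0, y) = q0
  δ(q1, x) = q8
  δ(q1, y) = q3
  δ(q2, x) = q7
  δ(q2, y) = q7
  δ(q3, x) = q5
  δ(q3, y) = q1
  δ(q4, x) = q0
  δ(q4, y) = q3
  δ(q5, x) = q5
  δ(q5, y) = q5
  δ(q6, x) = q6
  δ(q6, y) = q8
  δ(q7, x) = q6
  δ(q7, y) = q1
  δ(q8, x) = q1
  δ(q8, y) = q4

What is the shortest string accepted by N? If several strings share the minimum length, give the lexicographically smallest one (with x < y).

xyyx

A breadth-first search from q0 reaches an accepting state first via the path q0 → q7 → q1 → q3 → q5 on input xyyx.
No string of length < 4 is accepted (BFS exhausts all shorter strings without reaching an accepting state), and xyyx is the lexicographically least accepting string of length 4.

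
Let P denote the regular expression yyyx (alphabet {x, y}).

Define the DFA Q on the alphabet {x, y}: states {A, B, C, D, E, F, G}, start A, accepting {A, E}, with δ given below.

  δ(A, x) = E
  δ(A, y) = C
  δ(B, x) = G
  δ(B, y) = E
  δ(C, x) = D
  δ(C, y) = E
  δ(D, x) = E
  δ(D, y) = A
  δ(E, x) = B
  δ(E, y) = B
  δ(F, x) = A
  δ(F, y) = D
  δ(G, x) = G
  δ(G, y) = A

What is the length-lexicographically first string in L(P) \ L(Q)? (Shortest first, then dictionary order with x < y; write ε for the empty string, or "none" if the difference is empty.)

The string yyyx is accepted by P but not by Q.
No shorter string lies in the difference, and yyyx is the lexicographically first length-4 string in L(P) \ L(Q).

yyyx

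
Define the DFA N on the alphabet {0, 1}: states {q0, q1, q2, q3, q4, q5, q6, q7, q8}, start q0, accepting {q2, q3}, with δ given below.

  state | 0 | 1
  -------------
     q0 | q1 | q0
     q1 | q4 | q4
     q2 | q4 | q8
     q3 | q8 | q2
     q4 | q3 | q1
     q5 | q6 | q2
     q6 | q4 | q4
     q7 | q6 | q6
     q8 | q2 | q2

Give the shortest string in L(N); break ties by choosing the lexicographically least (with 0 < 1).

000

A breadth-first search from q0 reaches an accepting state first via the path q0 → q1 → q4 → q3 on input 000.
No string of length < 3 is accepted (BFS exhausts all shorter strings without reaching an accepting state), and 000 is the lexicographically least accepting string of length 3.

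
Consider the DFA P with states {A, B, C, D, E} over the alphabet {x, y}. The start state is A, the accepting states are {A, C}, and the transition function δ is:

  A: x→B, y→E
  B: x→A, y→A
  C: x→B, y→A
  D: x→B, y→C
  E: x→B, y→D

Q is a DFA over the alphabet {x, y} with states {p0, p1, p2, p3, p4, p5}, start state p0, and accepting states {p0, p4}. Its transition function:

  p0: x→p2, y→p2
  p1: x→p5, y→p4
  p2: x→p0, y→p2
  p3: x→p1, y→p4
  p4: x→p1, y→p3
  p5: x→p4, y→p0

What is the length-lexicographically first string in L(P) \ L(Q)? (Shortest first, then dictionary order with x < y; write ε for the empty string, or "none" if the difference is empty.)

xy

The string xy is accepted by P but not by Q.
No shorter string lies in the difference, and xy is the lexicographically first length-2 string in L(P) \ L(Q).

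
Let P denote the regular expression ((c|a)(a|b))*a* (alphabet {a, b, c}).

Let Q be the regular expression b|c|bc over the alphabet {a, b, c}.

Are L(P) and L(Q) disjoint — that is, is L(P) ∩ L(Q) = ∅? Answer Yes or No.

Converting the expression P to a DFA (subset construction, then merging equivalent states) gives the minimal DFA with states {p0, p1, p2, p3}, start state p0, accepting states {p0, p1} and transitions p0: a→p1, b→p2, c→p3; p1: a→p0, b→p0, c→p2; p2: a→p2, b→p2, c→p2; p3: a→p0, b→p0, c→p2.
Converting the expression Q to a DFA (subset construction, then merging equivalent states) gives the minimal DFA with states {q0, q1, q2, q3}, start state q0, accepting states {q2, q3} and transitions q0: a→q1, b→q2, c→q3; q1: a→q1, b→q1, c→q1; q2: a→q1, b→q1, c→q3; q3: a→q1, b→q1, c→q1.
Exploring the product automaton P × Q from the start pair (p0, q0), following both machines on each input symbol, reaches 8 state pairs: (p0, q0), (p1, q1), (p2, q2), (p3, q3), (p0, q1), (p2, q1), (p2, q3), (p3, q1).
P accepts in {p0, p1} and Q accepts in {q2, q3}; no reachable pair has both components accepting, so no string drives both machines to acceptance simultaneously and L(P) ∩ L(Q) = ∅.
So no string is accepted by both, and the intersection is empty.

Yes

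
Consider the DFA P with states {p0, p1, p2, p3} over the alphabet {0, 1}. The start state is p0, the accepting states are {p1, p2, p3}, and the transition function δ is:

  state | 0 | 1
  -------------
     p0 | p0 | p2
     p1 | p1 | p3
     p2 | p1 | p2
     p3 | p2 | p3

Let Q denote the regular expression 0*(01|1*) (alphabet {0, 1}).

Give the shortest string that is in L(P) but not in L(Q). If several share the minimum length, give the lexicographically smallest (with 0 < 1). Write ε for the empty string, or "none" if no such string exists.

10

The string 10 is accepted by P but not by Q.
No shorter string lies in the difference, and 10 is the lexicographically first length-2 string in L(P) \ L(Q).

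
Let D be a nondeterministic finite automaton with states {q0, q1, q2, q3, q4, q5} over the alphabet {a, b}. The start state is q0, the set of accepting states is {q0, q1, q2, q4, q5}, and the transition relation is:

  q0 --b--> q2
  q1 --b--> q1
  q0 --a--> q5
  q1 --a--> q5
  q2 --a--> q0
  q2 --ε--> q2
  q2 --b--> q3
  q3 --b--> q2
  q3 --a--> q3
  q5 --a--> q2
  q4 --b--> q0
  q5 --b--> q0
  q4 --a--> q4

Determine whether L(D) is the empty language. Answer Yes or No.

No

The empty string ε is accepted: the run q0 ends in the accepting state q0.
Since at least one string is accepted, L(D) is not empty.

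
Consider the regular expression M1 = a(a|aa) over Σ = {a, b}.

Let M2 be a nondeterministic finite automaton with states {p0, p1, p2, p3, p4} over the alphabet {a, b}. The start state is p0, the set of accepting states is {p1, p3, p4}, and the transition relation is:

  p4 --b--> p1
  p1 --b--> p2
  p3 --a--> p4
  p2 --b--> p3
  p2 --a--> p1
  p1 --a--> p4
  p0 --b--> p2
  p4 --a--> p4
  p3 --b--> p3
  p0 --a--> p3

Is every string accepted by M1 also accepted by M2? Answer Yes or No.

Converting the expression M1 to a DFA (subset construction, then merging equivalent states) gives the minimal DFA with states {r0, r1, r2, r3, r4}, start state r0, accepting states {r3, r4} and transitions r0: a→r1, b→r2; r1: a→r3, b→r2; r2: a→r2, b→r2; r3: a→r4, b→r2; r4: a→r2, b→r2.
Exploring the product automaton M1 × M2 from the start pair (r0, p0), following both machines on each input symbol, reaches 8 state pairs: (r0, p0), (r1, p3), (r2, p2), (r3, p4), (r2, p3), (r2, p1), (r4, p4), (r2, p4).
M1 accepts in {r3, r4} and M2 accepts in {p1, p3, p4}. The reachable pairs whose M1-component is accepting are (r3, p4), (r4, p4); in each of them the M2-component is accepting too, so the product for L(M1) \ L(M2) (M1-component accepting, M2-component rejecting) has no reachable accepting pair and the difference is empty.
Hence every string in L(M1) is also in L(M2).

Yes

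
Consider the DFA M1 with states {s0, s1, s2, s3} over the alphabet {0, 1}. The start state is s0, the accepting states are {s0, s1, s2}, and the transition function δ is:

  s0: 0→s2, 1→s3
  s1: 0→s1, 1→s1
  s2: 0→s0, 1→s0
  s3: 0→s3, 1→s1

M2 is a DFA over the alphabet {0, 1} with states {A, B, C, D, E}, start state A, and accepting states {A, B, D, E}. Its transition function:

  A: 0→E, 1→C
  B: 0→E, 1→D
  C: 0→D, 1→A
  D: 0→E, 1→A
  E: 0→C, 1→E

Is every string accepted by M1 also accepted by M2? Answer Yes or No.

No

The string 00 is in L(M1) but not in L(M2).
So L(M1) ⊄ L(M2).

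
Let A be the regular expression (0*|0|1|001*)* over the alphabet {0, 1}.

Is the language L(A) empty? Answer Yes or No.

The empty string ε matches the expression, so it belongs to L(A).
Since L(A) contains at least one string, it is not empty.

No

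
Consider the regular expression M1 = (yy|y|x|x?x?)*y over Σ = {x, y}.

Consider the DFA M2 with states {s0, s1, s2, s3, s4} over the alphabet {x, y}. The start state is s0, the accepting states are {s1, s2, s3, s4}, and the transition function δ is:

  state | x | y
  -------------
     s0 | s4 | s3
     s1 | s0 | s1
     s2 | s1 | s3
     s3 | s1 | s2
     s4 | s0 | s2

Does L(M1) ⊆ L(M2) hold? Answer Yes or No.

Yes

Converting the expression M1 to a DFA (subset construction, then merging equivalent states) gives the minimal DFA with states {r0, r1}, start state r0, accepting states {r1} and transitions r0: x→r0, y→r1; r1: x→r0, y→r1.
Exploring the product automaton M1 × M2 from the start pair (r0, s0), following both machines on each input symbol, reaches 6 state pairs: (r0, s0), (r0, s4), (r1, s3), (r1, s2), (r0, s1), (r1, s1).
M1 accepts in {r1} and M2 accepts in {s1, s2, s3, s4}. The reachable pairs whose M1-component is accepting are (r1, s3), (r1, s2), (r1, s1); in each of them the M2-component is accepting too, so the product for L(M1) \ L(M2) (M1-component accepting, M2-component rejecting) has no reachable accepting pair and the difference is empty.
Hence every string in L(M1) is also in L(M2).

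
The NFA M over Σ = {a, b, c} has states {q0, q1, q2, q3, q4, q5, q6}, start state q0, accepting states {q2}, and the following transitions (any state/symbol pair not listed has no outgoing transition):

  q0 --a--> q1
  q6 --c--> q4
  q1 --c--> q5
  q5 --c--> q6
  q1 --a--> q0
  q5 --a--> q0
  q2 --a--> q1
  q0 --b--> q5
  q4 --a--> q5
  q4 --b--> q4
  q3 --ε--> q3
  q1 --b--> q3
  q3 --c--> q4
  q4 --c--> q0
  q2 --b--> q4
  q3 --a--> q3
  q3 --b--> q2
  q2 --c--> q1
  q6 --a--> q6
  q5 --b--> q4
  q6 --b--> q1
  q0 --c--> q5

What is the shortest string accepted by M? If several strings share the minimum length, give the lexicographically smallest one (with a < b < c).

A breadth-first search from q0 reaches an accepting state first via the path q0 → q1 → q3 → q2 on input abb.
No string of length < 3 is accepted (BFS exhausts all shorter strings without reaching an accepting state), and abb is the lexicographically least accepting string of length 3.

abb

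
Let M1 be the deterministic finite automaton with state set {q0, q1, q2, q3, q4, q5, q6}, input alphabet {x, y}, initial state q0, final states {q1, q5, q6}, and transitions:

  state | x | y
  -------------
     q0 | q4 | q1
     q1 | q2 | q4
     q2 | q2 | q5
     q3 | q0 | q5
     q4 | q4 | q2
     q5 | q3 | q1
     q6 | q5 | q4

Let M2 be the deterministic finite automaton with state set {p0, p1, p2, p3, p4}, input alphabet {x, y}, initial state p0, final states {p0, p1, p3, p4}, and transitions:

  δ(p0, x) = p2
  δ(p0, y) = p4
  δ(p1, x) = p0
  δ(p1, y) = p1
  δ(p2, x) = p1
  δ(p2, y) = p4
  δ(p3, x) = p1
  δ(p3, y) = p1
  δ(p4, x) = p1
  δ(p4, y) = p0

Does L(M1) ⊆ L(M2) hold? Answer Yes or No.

Yes

Exploring the product automaton M1 × M2 from the start pair (q0, p0), following both machines on each input symbol, reaches 20 state pairs: (q0, p0), (q4, p2), (q1, p4), (q4, p1), (q2, p4), (q2, p1), (q4, p0), (q5, p0), (q2, p0), (q5, p1), (q3, p2), (q2, p2), (q5, p4), (q3, p0), (q1, p1), (q0, p1), (q3, p1), (q1, p0), (q0, p2), (q4, p4).
M1 accepts in {q1, q5, q6} and M2 accepts in {p0, p1, p3, p4}. The reachable pairs whose M1-component is accepting are (q1, p4), (q5, p0), (q5, p1), (q5, p4), (q1, p1), (q1, p0); in each of them the M2-component is accepting too, so the product for L(M1) \ L(M2) (M1-component accepting, M2-component rejecting) has no reachable accepting pair and the difference is empty.
Hence every string in L(M1) is also in L(M2).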